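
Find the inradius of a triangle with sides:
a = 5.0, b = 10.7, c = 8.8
r = Area/s where s is the semi-perimeter.
s = (5.0 + 10.7 + 8.8)/2 = 24.5/2 = 12.25
Area = √(s(s−a)(s−b)(s−c)) = √(12.25·7.25·1.55·3.45) ≈ √474.925 ≈ 21.7928
r ≈ 21.7928/12.25 ≈ 1.779

r = 1.779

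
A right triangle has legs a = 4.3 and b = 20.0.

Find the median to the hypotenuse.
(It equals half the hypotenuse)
Hypotenuse c = √(a² + b²) = √(18.49 + 400) = √418.49 ≈ 20.457
Median to hypotenuse = c/2 ≈ 20.457/2 ≈ 10.2285

Median = 10.23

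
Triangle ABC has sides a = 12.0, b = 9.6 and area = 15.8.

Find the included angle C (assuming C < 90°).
Area = ½·a·b·sin(C)  ⇒  sin(C) = 2·Area/(a·b) = 2·15.8/(12.0·9.6) = 31.6/115.2 ≈ 0.274306
C = arcsin(0.274306) ≈ 15.9206° (taking the acute solution since C < 90°)

C = 15.92°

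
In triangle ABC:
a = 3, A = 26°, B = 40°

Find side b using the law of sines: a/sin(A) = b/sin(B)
a/sin(A) = b/sin(B)  ⇒  b = a·sin(B)/sin(A) = 3·sin(40°)/sin(26°)
sin(40°) ≈ 0.642788, sin(26°) ≈ 0.438371
b ≈ 3·0.642788/0.438371 ≈ 1.92836/0.438371 ≈ 4.39893

b = 4.399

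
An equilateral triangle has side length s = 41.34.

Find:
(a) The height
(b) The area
(a) The height splits the triangle into two 30-60-90 halves: h = s·√3/2 = 41.34·1.73205/2 ≈ 71.603/2 ≈ 35.8015
(b) Area = (√3/4)·s² = (√3/4)·41.34² = (√3/4)·1708.9956 ≈ 0.433013·1708.9956 ≈ 740.017

Height = 35.8, Area = 740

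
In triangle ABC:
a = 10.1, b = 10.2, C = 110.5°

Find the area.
Two sides and the included angle (SAS): A = ½·a·b·sin(C) = ½·10.1·10.2·sin(110.5°)
sin(110.5°) ≈ 0.936672
A ≈ ½·103.02·0.936672 = 51.51·0.936672 ≈ 48.248

Area = 48.25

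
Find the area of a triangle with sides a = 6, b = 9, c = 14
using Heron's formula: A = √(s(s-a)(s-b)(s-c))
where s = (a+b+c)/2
s = (6 + 9 + 14)/2 = 29/2 = 14.5
s − a = 8.5, s − b = 5.5, s − c = 0.5
s(s−a)(s−b)(s−c) = 14.5·8.5·5.5·0.5 = 338.9375
Area = √338.9375 ≈ 18.4103

s = 14.5, Area = 18.41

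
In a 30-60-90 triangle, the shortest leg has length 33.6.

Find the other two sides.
In a 30-60-90 triangle the sides are in ratio 1 : √3 : 2 (short leg : long leg : hypotenuse).
Long leg = 33.6·√3 ≈ 33.6·1.73205 ≈ 58.1969
Hypotenuse = 2·33.6 = 67.2

Long leg = 33.6√3 = 58.2, Hypotenuse = 67.2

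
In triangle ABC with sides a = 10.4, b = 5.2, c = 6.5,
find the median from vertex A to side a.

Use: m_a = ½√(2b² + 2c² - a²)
m_a = ½√(2·5.2² + 2·6.5² − 10.4²) = ½√(2·27.04 + 2·42.25 − 108.16) = ½√(54.08 + 84.5 − 108.16) = ½√30.42
√30.42 ≈ 5.51543, so m_a ≈ 2.75772

m_a = 2.758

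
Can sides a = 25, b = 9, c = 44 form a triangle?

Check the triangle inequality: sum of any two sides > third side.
a + b vs c: 25 + 9 = 34 ≤ 44  ✗
a + c vs b: 25 + 44 = 69 > 9  ✓
b + c vs a: 9 + 44 = 53 > 25  ✓

No: 25 + 9 = 34 is not > 44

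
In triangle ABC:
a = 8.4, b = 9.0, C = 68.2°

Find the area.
Two sides and the included angle (SAS): A = ½·a·b·sin(C) = ½·8.4·9.0·sin(68.2°)
sin(68.2°) ≈ 0.928486
A ≈ ½·75.6·0.928486 = 37.8·0.928486 ≈ 35.0968

Area = 35.1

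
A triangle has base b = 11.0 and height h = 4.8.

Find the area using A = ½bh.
A = ½·b·h = ½·11.0·4.8 = ½·52.8 = 26.4

Area = 26.4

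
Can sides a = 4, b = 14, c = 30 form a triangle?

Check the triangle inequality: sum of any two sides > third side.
a + b vs c: 4 + 14 = 18 ≤ 30  ✗
a + c vs b: 4 + 30 = 34 > 14  ✓
b + c vs a: 14 + 30 = 44 > 4  ✓

No: 4 + 14 = 18 is not > 30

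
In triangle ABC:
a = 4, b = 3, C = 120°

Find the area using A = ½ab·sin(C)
A = ½·a·b·sin(C) = ½·4·3·sin(120°)
sin(120°) ≈ 0.866025
A ≈ ½·12·0.866025 = 6·0.866025 ≈ 5.19615

Area = 5.196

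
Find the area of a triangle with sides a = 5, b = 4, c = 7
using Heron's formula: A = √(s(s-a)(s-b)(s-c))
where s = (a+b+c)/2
s = (5 + 4 + 7)/2 = 16/2 = 8
s − a = 3, s − b = 4, s − c = 1
s(s−a)(s−b)(s−c) = 8·3·4·1 = 96
Area = √96 ≈ 9.79796

s = 8.0, Area = 9.798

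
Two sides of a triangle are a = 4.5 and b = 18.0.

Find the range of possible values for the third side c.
Triangle inequality: |a − b| < c < a + b
|a − b| = |4.5 − 18.0| = 13.5
a + b = 4.5 + 18.0 = 22.5

13.5 < c < 22.5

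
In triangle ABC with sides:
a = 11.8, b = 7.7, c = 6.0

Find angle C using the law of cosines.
c² = a² + b² − 2ab·cos(C)  ⇒  cos(C) = (a² + b² − c²)/(2ab)
cos(C) = (11.8² + 7.7² − 6.0²)/(2·11.8·7.7) = (139.24 + 59.29 − 36)/181.72 = 162.53/181.72 ≈ 0.894398
C = arccos(0.894398) ≈ 26.5688°

C = 26.57°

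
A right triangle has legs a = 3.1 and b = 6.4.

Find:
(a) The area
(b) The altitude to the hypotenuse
(a) The legs are perpendicular, so Area = ½·a·b = ½·3.1·6.4 = ½·19.84 = 9.92
(b) Hypotenuse c = √(a² + b²) = √(9.61 + 40.96) = √50.57 ≈ 7.11126
    Area = ½·c·h_c  ⇒  h_c = 2·Area/c = 19.84/7.11126 ≈ 2.78994

Area = 9.92, h_c = 2.79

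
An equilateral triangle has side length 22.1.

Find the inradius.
r = Area/s with s the semi-perimeter.
Area = (√3/4)·22.1² = (√3/4)·488.41 ≈ 0.433013·488.41 ≈ 211.488
s = 3·22.1/2 = 33.15
r ≈ 211.488/33.15 ≈ 6.37972
(Equivalently r = side/(2√3) = 22.1/3.4641 ≈ 6.37972.)

r = 6.38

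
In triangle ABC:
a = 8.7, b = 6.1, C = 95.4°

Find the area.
Two sides and the included angle (SAS): A = ½·a·b·sin(C) = ½·8.7·6.1·sin(95.4°)
sin(95.4°) ≈ 0.995562
A ≈ ½·53.07·0.995562 = 26.535·0.995562 ≈ 26.4172

Area = 26.42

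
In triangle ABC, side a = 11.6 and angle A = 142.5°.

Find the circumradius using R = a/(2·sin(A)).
R = a/(2·sin(A)) = 11.6/(2·sin(142.5°))
sin(142.5°) ≈ 0.608761
R ≈ 11.6/(2·0.608761) = 11.6/1.21752 ≈ 9.52754

R = 9.528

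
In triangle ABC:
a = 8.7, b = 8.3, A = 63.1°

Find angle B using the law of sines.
a/sin(A) = b/sin(B)  ⇒  sin(B) = b·sin(A)/a = 8.3·sin(63.1°)/8.7
sin(63.1°) ≈ 0.891798
sin(B) ≈ 8.3·0.891798/8.7 ≈ 7.40192/8.7 ≈ 0.850795
B = arcsin(0.850795) ≈ 58.2983°
(Since b ≤ a we need B ≤ A, so the obtuse alternative 180° − 58.2983° ≈ 121.702° is rejected.)

B = 58.3°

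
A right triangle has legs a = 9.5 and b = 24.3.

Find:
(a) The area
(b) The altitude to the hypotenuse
(a) The legs are perpendicular, so Area = ½·a·b = ½·9.5·24.3 = ½·230.85 = 115.425
(b) Hypotenuse c = √(a² + b²) = √(90.25 + 590.49) = √680.74 ≈ 26.091
    Area = ½·c·h_c  ⇒  h_c = 2·Area/c = 230.85/26.091 ≈ 8.84788

Area = 115.425, h_c = 8.848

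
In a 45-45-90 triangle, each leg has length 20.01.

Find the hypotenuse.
In a 45-45-90 triangle the sides are in ratio 1 : 1 : √2, so hypotenuse = leg·√2.
Hypotenuse = 20.01·√2 ≈ 20.01·1.41421 ≈ 28.2984

Hypotenuse = 20.01√2 = 28.3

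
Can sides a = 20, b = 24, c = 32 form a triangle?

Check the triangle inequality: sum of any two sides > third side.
a + b vs c: 20 + 24 = 44 > 32  ✓
a + c vs b: 20 + 32 = 52 > 24  ✓
b + c vs a: 24 + 32 = 56 > 20  ✓

Yes, triangle inequality satisfied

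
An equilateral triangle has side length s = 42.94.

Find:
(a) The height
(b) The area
(a) The height splits the triangle into two 30-60-90 halves: h = s·√3/2 = 42.94·1.73205/2 ≈ 74.3743/2 ≈ 37.1871
(b) Area = (√3/4)·s² = (√3/4)·42.94² = (√3/4)·1843.8436 ≈ 0.433013·1843.8436 ≈ 798.408

Height = 37.19, Area = 798.4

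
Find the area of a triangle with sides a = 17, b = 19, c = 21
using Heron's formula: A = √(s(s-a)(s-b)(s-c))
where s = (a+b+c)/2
s = (17 + 19 + 21)/2 = 57/2 = 28.5
s − a = 11.5, s − b = 9.5, s − c = 7.5
s(s−a)(s−b)(s−c) = 28.5·11.5·9.5·7.5 = 23352.1875
Area = √23352.1875 ≈ 152.814

s = 28.5, Area = 152.8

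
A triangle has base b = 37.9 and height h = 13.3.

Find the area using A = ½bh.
A = ½·b·h = ½·37.9·13.3 = ½·504.07 = 252.035

Area = 252.035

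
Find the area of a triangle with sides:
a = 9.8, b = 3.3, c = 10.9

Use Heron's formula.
s = (9.8 + 3.3 + 10.9)/2 = 24/2 = 12
s − a = 2.2, s − b = 8.7, s − c = 1.1
s(s−a)(s−b)(s−c) = 12·2.2·8.7·1.1 ≈ 252.648
Area = √252.648 ≈ 15.8949

Area = 15.89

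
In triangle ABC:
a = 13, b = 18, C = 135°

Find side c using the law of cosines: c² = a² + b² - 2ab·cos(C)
c² = 13² + 18² − 2·13·18·cos(135°)
cos(135°) ≈ -0.707107
c² ≈ 169 + 324 − 468·(-0.707107) ≈ 493 + 330.926 ≈ 823.926
c ≈ √823.926 ≈ 28.7041

c = 28.7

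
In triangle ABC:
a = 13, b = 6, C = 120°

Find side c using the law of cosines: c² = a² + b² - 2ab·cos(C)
c² = 13² + 6² − 2·13·6·cos(120°)
cos(120°) ≈ -0.5
c² ≈ 169 + 36 − 156·(-0.5) ≈ 205 + 78 ≈ 283
c ≈ √283 ≈ 16.8226

c = 16.82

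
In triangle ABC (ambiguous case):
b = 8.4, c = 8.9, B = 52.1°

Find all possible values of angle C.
b/sin(B) = c/sin(C)  ⇒  sin(C) = c·sin(B)/b = 8.9·sin(52.1°)/8.4
sin(52.1°) ≈ 0.789084
sin(C) ≈ 8.9·0.789084/8.4 ≈ 7.02285/8.4 ≈ 0.836053
Candidate 1: C₁ = arcsin(0.836053) ≈ 56.7257°  →  A = 180° − 52.1° − 56.7257° ≈ 71.1743° > 0, valid
Candidate 2: C₂ = 180° − C₁ ≈ 123.274°  →  A = 180° − 52.1° − 123.274° ≈ 4.62568° > 0, valid

C = 56.73° or C = 123.3° (two solutions)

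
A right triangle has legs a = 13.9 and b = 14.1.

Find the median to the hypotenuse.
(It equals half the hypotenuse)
Hypotenuse c = √(a² + b²) = √(193.21 + 198.81) = √392.02 ≈ 19.7995
Median to hypotenuse = c/2 ≈ 19.7995/2 ≈ 9.89975

Median = 9.9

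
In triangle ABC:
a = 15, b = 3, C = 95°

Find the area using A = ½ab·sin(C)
A = ½·a·b·sin(C) = ½·15·3·sin(95°)
sin(95°) ≈ 0.996195
A ≈ ½·45·0.996195 = 22.5·0.996195 ≈ 22.4144

Area = 22.41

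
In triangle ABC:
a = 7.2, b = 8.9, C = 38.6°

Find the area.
Two sides and the included angle (SAS): A = ½·a·b·sin(C) = ½·7.2·8.9·sin(38.6°)
sin(38.6°) ≈ 0.62388
A ≈ ½·64.08·0.62388 = 32.04·0.62388 ≈ 19.9891

Area = 19.99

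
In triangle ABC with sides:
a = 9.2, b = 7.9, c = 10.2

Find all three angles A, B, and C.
Law of cosines for each angle (a² = 84.64, b² = 62.41, c² = 104.04):
cos(A) = (b² + c² − a²)/(2bc) = (62.41 + 104.04 − 84.64)/(2·7.9·10.2) = 81.81/161.16 ≈ 0.507632  ⇒  A ≈ 59.4938°
cos(B) = (a² + c² − b²)/(2ac) = (84.64 + 104.04 − 62.41)/(2·9.2·10.2) = 126.27/187.68 ≈ 0.672794  ⇒  B ≈ 47.7169°
cos(C) = (a² + b² − c²)/(2ab) = (84.64 + 62.41 − 104.04)/(2·9.2·7.9) = 43.01/145.36 ≈ 0.295886  ⇒  C ≈ 72.7893°
Check: A + B + C ≈ 180°

A = 59.49°, B = 47.72°, C = 72.79°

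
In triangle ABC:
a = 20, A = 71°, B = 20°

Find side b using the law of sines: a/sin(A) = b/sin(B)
a/sin(A) = b/sin(B)  ⇒  b = a·sin(B)/sin(A) = 20·sin(20°)/sin(71°)
sin(20°) ≈ 0.34202, sin(71°) ≈ 0.945519
b ≈ 20·0.34202/0.945519 ≈ 6.8404/0.945519 ≈ 7.23455

b = 7.235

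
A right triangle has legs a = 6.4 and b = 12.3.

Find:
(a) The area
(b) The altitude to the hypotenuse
(a) The legs are perpendicular, so Area = ½·a·b = ½·6.4·12.3 = ½·78.72 = 39.36
(b) Hypotenuse c = √(a² + b²) = √(40.96 + 151.29) = √192.25 ≈ 13.8654
    Area = ½·c·h_c  ⇒  h_c = 2·Area/c = 78.72/13.8654 ≈ 5.67743

Area = 39.36, h_c = 5.677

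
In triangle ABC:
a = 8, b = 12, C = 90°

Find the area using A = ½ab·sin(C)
A = ½·a·b·sin(C) = ½·8·12·sin(90°)
sin(90°) ≈ 1
A ≈ ½·96·1 = 48·1 ≈ 48

Area = 48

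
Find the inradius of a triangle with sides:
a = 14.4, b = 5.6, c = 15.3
r = Area/s where s is the semi-perimeter.
s = (14.4 + 5.6 + 15.3)/2 = 35.3/2 = 17.65
Area = √(s(s−a)(s−b)(s−c)) = √(17.65·3.25·12.05·2.35) ≈ √1624.36 ≈ 40.3034
r ≈ 40.3034/17.65 ≈ 2.28348

r = 2.283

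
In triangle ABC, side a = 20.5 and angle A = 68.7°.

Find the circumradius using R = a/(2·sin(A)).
R = a/(2·sin(A)) = 20.5/(2·sin(68.7°))
sin(68.7°) ≈ 0.931691
R ≈ 20.5/(2·0.931691) = 20.5/1.86338 ≈ 11.0015

R = 11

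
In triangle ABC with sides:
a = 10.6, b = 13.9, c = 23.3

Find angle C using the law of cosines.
c² = a² + b² − 2ab·cos(C)  ⇒  cos(C) = (a² + b² − c²)/(2ab)
cos(C) = (10.6² + 13.9² − 23.3²)/(2·10.6·13.9) = (112.36 + 193.21 − 542.89)/294.68 = -237.32/294.68 ≈ -0.805348
C = arccos(-0.805348) ≈ 143.644°

C = 143.6°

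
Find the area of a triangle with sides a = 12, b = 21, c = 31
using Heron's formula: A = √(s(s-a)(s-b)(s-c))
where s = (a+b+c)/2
s = (12 + 21 + 31)/2 = 64/2 = 32
s − a = 20, s − b = 11, s − c = 1
s(s−a)(s−b)(s−c) = 32·20·11·1 = 7040
Area = √7040 ≈ 83.9047

s = 32.0, Area = 83.9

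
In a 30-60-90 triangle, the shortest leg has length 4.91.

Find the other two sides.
In a 30-60-90 triangle the sides are in ratio 1 : √3 : 2 (short leg : long leg : hypotenuse).
Long leg = 4.91·√3 ≈ 4.91·1.73205 ≈ 8.50437
Hypotenuse = 2·4.91 = 9.82

Long leg = 4.91√3 = 8.504, Hypotenuse = 9.82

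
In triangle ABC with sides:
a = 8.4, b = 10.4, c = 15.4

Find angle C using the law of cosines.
c² = a² + b² − 2ab·cos(C)  ⇒  cos(C) = (a² + b² − c²)/(2ab)
cos(C) = (8.4² + 10.4² − 15.4²)/(2·8.4·10.4) = (70.56 + 108.16 − 237.16)/174.72 = -58.44/174.72 ≈ -0.334478
C = arccos(-0.334478) ≈ 109.541°

C = 109.5°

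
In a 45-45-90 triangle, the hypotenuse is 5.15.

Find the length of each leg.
In a 45-45-90 triangle hypotenuse = leg·√2, so leg = hypotenuse/√2.
Leg = 5.15/√2 ≈ 5.15/1.41421 ≈ 3.6416

Each leg = 3.642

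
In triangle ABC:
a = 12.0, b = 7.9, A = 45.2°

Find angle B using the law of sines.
a/sin(A) = b/sin(B)  ⇒  sin(B) = b·sin(A)/a = 7.9·sin(45.2°)/12.0
sin(45.2°) ≈ 0.709571
sin(B) ≈ 7.9·0.709571/12.0 ≈ 5.60561/12.0 ≈ 0.467134
B = arcsin(0.467134) ≈ 27.8484°
(Since b ≤ a we need B ≤ A, so the obtuse alternative 180° − 27.8484° ≈ 152.152° is rejected.)

B = 27.85°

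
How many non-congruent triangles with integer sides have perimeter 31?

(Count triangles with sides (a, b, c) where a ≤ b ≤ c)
Let a ≤ b ≤ c with a + b + c = 31. The only binding inequality is a + b > c, i.e. 31 − c > c, so c < 31/2; and c ≥ 31/3 since c is the largest side.
So 11 ≤ c ≤ 15. For each c, b runs from ⌈(31 − c)/2⌉ up to c (then a = 31 − b − c satisfies 1 ≤ a ≤ b automatically), giving c − ⌈(31 − c)/2⌉ + 1 choices.
Summing over c: 2 + 3 + 5 + 6 + 8 = 24
Check (closed form: nearest integer to p²/48 for even p, (p+3)²/48 for odd p): (31+3)²/48 = 34²/48 = 1156/48 ≈ 24.08 → 24

24 triangles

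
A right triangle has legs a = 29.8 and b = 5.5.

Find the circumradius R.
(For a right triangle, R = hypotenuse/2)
Hypotenuse c = √(a² + b²) = √(888.04 + 30.25) = √918.29 ≈ 30.3033
R = c/2 ≈ 30.3033/2 ≈ 15.1517

R = 15.15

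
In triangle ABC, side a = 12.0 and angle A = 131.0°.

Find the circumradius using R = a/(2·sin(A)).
R = a/(2·sin(A)) = 12.0/(2·sin(131.0°))
sin(131.0°) ≈ 0.75471
R ≈ 12.0/(2·0.75471) = 12.0/1.50942 ≈ 7.95008

R = 7.95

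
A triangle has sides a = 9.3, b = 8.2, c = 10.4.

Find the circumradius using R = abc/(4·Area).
First find the area with Heron's formula.
s = (9.3 + 8.2 + 10.4)/2 = 13.95
Area = √(s(s−a)(s−b)(s−c)) = √(13.95·4.65·5.75·3.55) ≈ √1324.11 ≈ 36.3883
abc = 9.3·8.2·10.4 = 793.104
R = abc/(4·Area) ≈ 793.104/(4·36.3883) = 793.104/145.553 ≈ 5.4489

R = 5.449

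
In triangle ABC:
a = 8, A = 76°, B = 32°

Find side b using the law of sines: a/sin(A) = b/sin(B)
a/sin(A) = b/sin(B)  ⇒  b = a·sin(B)/sin(A) = 8·sin(32°)/sin(76°)
sin(32°) ≈ 0.529919, sin(76°) ≈ 0.970296
b ≈ 8·0.529919/0.970296 ≈ 4.23935/0.970296 ≈ 4.36914

b = 4.369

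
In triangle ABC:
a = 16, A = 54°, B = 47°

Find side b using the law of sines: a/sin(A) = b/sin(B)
a/sin(A) = b/sin(B)  ⇒  b = a·sin(B)/sin(A) = 16·sin(47°)/sin(54°)
sin(47°) ≈ 0.731354, sin(54°) ≈ 0.809017
b ≈ 16·0.731354/0.809017 ≈ 11.7017/0.809017 ≈ 14.464

b = 14.46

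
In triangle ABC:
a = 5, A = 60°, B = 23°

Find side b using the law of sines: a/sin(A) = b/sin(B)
a/sin(A) = b/sin(B)  ⇒  b = a·sin(B)/sin(A) = 5·sin(23°)/sin(60°)
sin(23°) ≈ 0.390731, sin(60°) ≈ 0.866025
b ≈ 5·0.390731/0.866025 ≈ 1.95366/0.866025 ≈ 2.25589

b = 2.256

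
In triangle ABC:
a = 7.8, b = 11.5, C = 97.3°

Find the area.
Two sides and the included angle (SAS): A = ½·a·b·sin(C) = ½·7.8·11.5·sin(97.3°)
sin(97.3°) ≈ 0.991894
A ≈ ½·89.7·0.991894 = 44.85·0.991894 ≈ 44.4865

Area = 44.49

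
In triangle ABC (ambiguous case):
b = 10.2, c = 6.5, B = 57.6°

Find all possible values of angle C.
b/sin(B) = c/sin(C)  ⇒  sin(C) = c·sin(B)/b = 6.5·sin(57.6°)/10.2
sin(57.6°) ≈ 0.844328
sin(C) ≈ 6.5·0.844328/10.2 ≈ 5.48813/10.2 ≈ 0.538052
Candidate 1: C₁ = arcsin(0.538052) ≈ 32.5511°  →  A = 180° − 57.6° − 32.5511° ≈ 89.8489° > 0, valid
Candidate 2: C₂ = 180° − C₁ ≈ 147.449°  →  A = 180° − 57.6° − 147.449° ≈ -25.0489° ≤ 0, not a valid triangle

C = 32.55° (one solution)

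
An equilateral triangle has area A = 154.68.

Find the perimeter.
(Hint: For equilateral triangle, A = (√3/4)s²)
A = (√3/4)s²  ⇒  s² = 4A/√3 = 4·154.68/√3 = 618.72/1.73205 ≈ 357.218
s ≈ √357.218 ≈ 18.9002
Perimeter = 3s ≈ 3·18.9002 ≈ 56.7006

Perimeter = 56.7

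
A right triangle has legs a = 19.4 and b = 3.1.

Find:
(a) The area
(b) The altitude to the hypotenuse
(a) The legs are perpendicular, so Area = ½·a·b = ½·19.4·3.1 = ½·60.14 = 30.07
(b) Hypotenuse c = √(a² + b²) = √(376.36 + 9.61) = √385.97 ≈ 19.6461
    Area = ½·c·h_c  ⇒  h_c = 2·Area/c = 60.14/19.6461 ≈ 3.06116

Area = 30.07, h_c = 3.061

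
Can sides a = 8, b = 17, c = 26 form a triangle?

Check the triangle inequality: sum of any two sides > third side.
a + b vs c: 8 + 17 = 25 ≤ 26  ✗
a + c vs b: 8 + 26 = 34 > 17  ✓
b + c vs a: 17 + 26 = 43 > 8  ✓

No: 8 + 17 = 25 is not > 26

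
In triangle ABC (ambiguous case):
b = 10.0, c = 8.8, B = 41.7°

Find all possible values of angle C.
b/sin(B) = c/sin(C)  ⇒  sin(C) = c·sin(B)/b = 8.8·sin(41.7°)/10.0
sin(41.7°) ≈ 0.66523
sin(C) ≈ 8.8·0.66523/10.0 ≈ 5.85403/10.0 ≈ 0.585403
Candidate 1: C₁ = arcsin(0.585403) ≈ 35.8314°  →  A = 180° − 41.7° − 35.8314° ≈ 102.469° > 0, valid
Candidate 2: C₂ = 180° − C₁ ≈ 144.169°  →  A = 180° − 41.7° − 144.169° ≈ -5.8686° ≤ 0, not a valid triangle

C = 35.83° (one solution)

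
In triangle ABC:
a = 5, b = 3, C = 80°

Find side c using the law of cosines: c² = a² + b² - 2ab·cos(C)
c² = 5² + 3² − 2·5·3·cos(80°)
cos(80°) ≈ 0.173648
c² ≈ 25 + 9 − 30·(0.173648) ≈ 34 − 5.20945 ≈ 28.7906
c ≈ √28.7906 ≈ 5.36568

c = 5.366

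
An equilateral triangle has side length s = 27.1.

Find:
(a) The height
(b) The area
(a) The height splits the triangle into two 30-60-90 halves: h = s·√3/2 = 27.1·1.73205/2 ≈ 46.9386/2 ≈ 23.4693
(b) Area = (√3/4)·s² = (√3/4)·27.1² = (√3/4)·734.41 ≈ 0.433013·734.41 ≈ 318.009

Height = 23.47, Area = 318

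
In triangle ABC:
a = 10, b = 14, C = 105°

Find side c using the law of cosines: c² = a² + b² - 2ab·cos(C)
c² = 10² + 14² − 2·10·14·cos(105°)
cos(105°) ≈ -0.258819
c² ≈ 100 + 196 − 280·(-0.258819) ≈ 296 + 72.4693 ≈ 368.469
c ≈ √368.469 ≈ 19.1956

c = 19.2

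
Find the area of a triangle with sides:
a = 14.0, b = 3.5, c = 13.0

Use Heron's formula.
s = (14.0 + 3.5 + 13.0)/2 = 30.5/2 = 15.25
s − a = 1.25, s − b = 11.75, s − c = 2.25
s(s−a)(s−b)(s−c) = 15.25·1.25·11.75·2.25 ≈ 503.965
Area = √503.965 ≈ 22.4492

Area = 22.45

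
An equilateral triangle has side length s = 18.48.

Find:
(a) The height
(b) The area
(a) The height splits the triangle into two 30-60-90 halves: h = s·√3/2 = 18.48·1.73205/2 ≈ 32.0083/2 ≈ 16.0041
(b) Area = (√3/4)·s² = (√3/4)·18.48² = (√3/4)·341.5104 ≈ 0.433013·341.5104 ≈ 147.878

Height = 16, Area = 147.9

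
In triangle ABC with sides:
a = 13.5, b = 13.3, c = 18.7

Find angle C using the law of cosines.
c² = a² + b² − 2ab·cos(C)  ⇒  cos(C) = (a² + b² − c²)/(2ab)
cos(C) = (13.5² + 13.3² − 18.7²)/(2·13.5·13.3) = (182.25 + 176.89 − 349.69)/359.1 = 9.45/359.1 ≈ 0.0263158
C = arccos(0.0263158) ≈ 88.492°

C = 88.49°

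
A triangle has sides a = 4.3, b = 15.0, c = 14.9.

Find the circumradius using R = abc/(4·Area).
First find the area with Heron's formula.
s = (4.3 + 15.0 + 14.9)/2 = 17.1
Area = √(s(s−a)(s−b)(s−c)) = √(17.1·12.8·2.1·2.2) ≈ √1011.23 ≈ 31.7998
abc = 4.3·15.0·14.9 = 961.05
R = abc/(4·Area) ≈ 961.05/(4·31.7998) = 961.05/127.199 ≈ 7.55548

R = 7.555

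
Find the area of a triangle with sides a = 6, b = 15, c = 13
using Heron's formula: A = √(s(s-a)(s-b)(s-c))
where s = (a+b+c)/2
s = (6 + 15 + 13)/2 = 34/2 = 17
s − a = 11, s − b = 2, s − c = 4
s(s−a)(s−b)(s−c) = 17·11·2·4 = 1496
Area = √1496 ≈ 38.6782

s = 17.0, Area = 38.68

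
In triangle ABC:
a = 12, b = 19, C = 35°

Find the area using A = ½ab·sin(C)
A = ½·a·b·sin(C) = ½·12·19·sin(35°)
sin(35°) ≈ 0.573576
A ≈ ½·228·0.573576 = 114·0.573576 ≈ 65.3877

Area = 65.39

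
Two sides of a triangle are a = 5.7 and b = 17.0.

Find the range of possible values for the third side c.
Triangle inequality: |a − b| < c < a + b
|a − b| = |5.7 − 17.0| = 11.3
a + b = 5.7 + 17.0 = 22.7

11.3 < c < 22.7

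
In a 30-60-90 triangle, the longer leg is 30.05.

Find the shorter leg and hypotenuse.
In a 30-60-90 triangle the sides are in ratio 1 : √3 : 2, so short leg = long leg/√3 and hypotenuse = 2·(short leg).
Short leg = 30.05/√3 ≈ 30.05/1.73205 ≈ 17.3494
Hypotenuse = 2·17.3494 ≈ 34.6988

Short leg = 17.35, Hypotenuse = 34.7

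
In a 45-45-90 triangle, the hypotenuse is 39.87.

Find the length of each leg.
In a 45-45-90 triangle hypotenuse = leg·√2, so leg = hypotenuse/√2.
Leg = 39.87/√2 ≈ 39.87/1.41421 ≈ 28.1923

Each leg = 28.19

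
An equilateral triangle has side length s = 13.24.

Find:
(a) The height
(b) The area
(a) The height splits the triangle into two 30-60-90 halves: h = s·√3/2 = 13.24·1.73205/2 ≈ 22.9324/2 ≈ 11.4662
(b) Area = (√3/4)·s² = (√3/4)·13.24² = (√3/4)·175.2976 ≈ 0.433013·175.2976 ≈ 75.9061

Height = 11.47, Area = 75.91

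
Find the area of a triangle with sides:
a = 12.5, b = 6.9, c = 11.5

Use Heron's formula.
s = (12.5 + 6.9 + 11.5)/2 = 30.9/2 = 15.45
s − a = 2.95, s − b = 8.55, s − c = 3.95
s(s−a)(s−b)(s−c) = 15.45·2.95·8.55·3.95 ≈ 1539.27
Area = √1539.27 ≈ 39.2335

Area = 39.23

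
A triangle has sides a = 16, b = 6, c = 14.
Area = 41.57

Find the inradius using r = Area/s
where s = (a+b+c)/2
s = (16 + 6 + 14)/2 = 36/2 = 18
r = Area/s = 41.57/18 ≈ 2.30944

r = 2.309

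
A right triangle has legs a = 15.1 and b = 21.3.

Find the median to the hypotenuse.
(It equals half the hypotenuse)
Hypotenuse c = √(a² + b²) = √(228.01 + 453.69) = √681.7 ≈ 26.1094
Median to hypotenuse = c/2 ≈ 26.1094/2 ≈ 13.0547

Median = 13.05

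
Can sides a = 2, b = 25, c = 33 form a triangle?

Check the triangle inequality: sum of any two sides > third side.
a + b vs c: 2 + 25 = 27 ≤ 33  ✗
a + c vs b: 2 + 33 = 35 > 25  ✓
b + c vs a: 25 + 33 = 58 > 2  ✓

No: 2 + 25 = 27 is not > 33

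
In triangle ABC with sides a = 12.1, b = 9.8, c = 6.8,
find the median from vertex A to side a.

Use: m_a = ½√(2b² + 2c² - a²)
m_a = ½√(2·9.8² + 2·6.8² − 12.1²) = ½√(2·96.04 + 2·46.24 − 146.41) = ½√(192.08 + 92.48 − 146.41) = ½√138.15
√138.15 ≈ 11.7537, so m_a ≈ 5.87686

m_a = 5.877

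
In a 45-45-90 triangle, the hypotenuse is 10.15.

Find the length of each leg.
In a 45-45-90 triangle hypotenuse = leg·√2, so leg = hypotenuse/√2.
Leg = 10.15/√2 ≈ 10.15/1.41421 ≈ 7.17713

Each leg = 7.177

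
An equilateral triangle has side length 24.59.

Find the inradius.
r = Area/s with s the semi-perimeter.
Area = (√3/4)·24.59² = (√3/4)·604.6681 ≈ 0.433013·604.6681 ≈ 261.829
s = 3·24.59/2 = 36.885
r ≈ 261.829/36.885 ≈ 7.09852
(Equivalently r = side/(2√3) = 24.59/3.4641 ≈ 7.09852.)

r = 7.099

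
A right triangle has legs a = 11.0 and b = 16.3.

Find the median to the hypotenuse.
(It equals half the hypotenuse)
Hypotenuse c = √(a² + b²) = √(121 + 265.69) = √386.69 ≈ 19.6644
Median to hypotenuse = c/2 ≈ 19.6644/2 ≈ 9.83222

Median = 9.832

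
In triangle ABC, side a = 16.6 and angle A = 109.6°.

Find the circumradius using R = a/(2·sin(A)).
R = a/(2·sin(A)) = 16.6/(2·sin(109.6°))
sin(109.6°) ≈ 0.942057
R ≈ 16.6/(2·0.942057) = 16.6/1.88411 ≈ 8.8105

R = 8.811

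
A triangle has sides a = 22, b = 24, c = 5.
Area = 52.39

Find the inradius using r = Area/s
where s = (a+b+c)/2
s = (22 + 24 + 5)/2 = 51/2 = 25.5
r = Area/s = 52.39/25.5 ≈ 2.05451

r = 2.055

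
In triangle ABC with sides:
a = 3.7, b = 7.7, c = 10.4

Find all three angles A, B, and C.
Law of cosines for each angle (a² = 13.69, b² = 59.29, c² = 108.16):
cos(A) = (b² + c² − a²)/(2bc) = (59.29 + 108.16 − 13.69)/(2·7.7·10.4) = 153.76/160.16 ≈ 0.96004  ⇒  A ≈ 16.252°
cos(B) = (a² + c² − b²)/(2ac) = (13.69 + 108.16 − 59.29)/(2·3.7·10.4) = 62.56/76.96 ≈ 0.81289  ⇒  B ≈ 35.6208°
cos(C) = (a² + b² − c²)/(2ab) = (13.69 + 59.29 − 108.16)/(2·3.7·7.7) = -35.18/56.98 ≈ -0.61741  ⇒  C ≈ 128.127°
Check: A + B + C ≈ 180°

A = 16.25°, B = 35.62°, C = 128.1°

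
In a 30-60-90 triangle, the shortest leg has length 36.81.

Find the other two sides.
In a 30-60-90 triangle the sides are in ratio 1 : √3 : 2 (short leg : long leg : hypotenuse).
Long leg = 36.81·√3 ≈ 36.81·1.73205 ≈ 63.7568
Hypotenuse = 2·36.81 = 73.62

Long leg = 36.81√3 = 63.76, Hypotenuse = 73.62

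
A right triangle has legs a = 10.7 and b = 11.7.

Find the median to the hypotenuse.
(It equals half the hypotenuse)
Hypotenuse c = √(a² + b²) = √(114.49 + 136.89) = √251.38 ≈ 15.855
Median to hypotenuse = c/2 ≈ 15.855/2 ≈ 7.92748

Median = 7.927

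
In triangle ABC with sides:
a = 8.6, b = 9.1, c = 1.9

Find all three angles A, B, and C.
Law of cosines for each angle (a² = 73.96, b² = 82.81, c² = 3.61):
cos(A) = (b² + c² − a²)/(2bc) = (82.81 + 3.61 − 73.96)/(2·9.1·1.9) = 12.46/34.58 ≈ 0.360324  ⇒  A ≈ 68.8799°
cos(B) = (a² + c² − b²)/(2ac) = (73.96 + 3.61 − 82.81)/(2·8.6·1.9) = -5.24/32.68 ≈ -0.160343  ⇒  B ≈ 99.2268°
cos(C) = (a² + b² − c²)/(2ab) = (73.96 + 82.81 − 3.61)/(2·8.6·9.1) = 153.16/156.52 ≈ 0.978533  ⇒  C ≈ 11.8933°
Check: A + B + C ≈ 180°

A = 68.88°, B = 99.23°, C = 11.89°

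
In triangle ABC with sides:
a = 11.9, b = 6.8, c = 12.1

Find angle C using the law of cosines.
c² = a² + b² − 2ab·cos(C)  ⇒  cos(C) = (a² + b² − c²)/(2ab)
cos(C) = (11.9² + 6.8² − 12.1²)/(2·11.9·6.8) = (141.61 + 46.24 − 146.41)/161.84 = 41.44/161.84 ≈ 0.256055
C = arccos(0.256055) ≈ 75.1639°

C = 75.16°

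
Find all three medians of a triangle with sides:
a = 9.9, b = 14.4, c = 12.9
Median formula: m_a = ½√(2b² + 2c² − a²) (and cyclically). a² = 98.01, b² = 207.36, c² = 166.41.
m_a = ½√(2·207.36 + 2·166.41 − 98.01) = ½√649.53 ≈ ½·25.4859 ≈ 12.7429
m_b = ½√(2·98.01 + 2·166.41 − 207.36) = ½√321.48 ≈ ½·17.9299 ≈ 8.96493
m_c = ½√(2·98.01 + 2·207.36 − 166.41) = ½√444.33 ≈ ½·21.0791 ≈ 10.5396

m_a = 12.74, m_b = 8.965, m_c = 10.54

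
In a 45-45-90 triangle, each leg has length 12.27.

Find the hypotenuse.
In a 45-45-90 triangle the sides are in ratio 1 : 1 : √2, so hypotenuse = leg·√2.
Hypotenuse = 12.27·√2 ≈ 12.27·1.41421 ≈ 17.3524

Hypotenuse = 12.27√2 = 17.35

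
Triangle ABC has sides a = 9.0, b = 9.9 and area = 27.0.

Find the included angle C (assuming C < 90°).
Area = ½·a·b·sin(C)  ⇒  sin(C) = 2·Area/(a·b) = 2·27.0/(9.0·9.9) = 54/89.1 ≈ 0.606061
C = arcsin(0.606061) ≈ 37.3052° (taking the acute solution since C < 90°)

C = 37.31°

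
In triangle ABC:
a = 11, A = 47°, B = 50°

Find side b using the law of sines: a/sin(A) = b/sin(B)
a/sin(A) = b/sin(B)  ⇒  b = a·sin(B)/sin(A) = 11·sin(50°)/sin(47°)
sin(50°) ≈ 0.766044, sin(47°) ≈ 0.731354
b ≈ 11·0.766044/0.731354 ≈ 8.42649/0.731354 ≈ 11.5218

b = 11.52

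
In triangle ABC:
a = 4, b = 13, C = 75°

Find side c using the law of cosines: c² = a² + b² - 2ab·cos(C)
c² = 4² + 13² − 2·4·13·cos(75°)
cos(75°) ≈ 0.258819
c² ≈ 16 + 169 − 104·(0.258819) ≈ 185 − 26.9172 ≈ 158.083
c ≈ √158.083 ≈ 12.5731

c = 12.57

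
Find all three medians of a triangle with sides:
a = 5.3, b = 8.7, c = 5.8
Median formula: m_a = ½√(2b² + 2c² − a²) (and cyclically). a² = 28.09, b² = 75.69, c² = 33.64.
m_a = ½√(2·75.69 + 2·33.64 − 28.09) = ½√190.57 ≈ ½·13.8047 ≈ 6.90235
m_b = ½√(2·28.09 + 2·33.64 − 75.69) = ½√47.77 ≈ ½·6.91158 ≈ 3.45579
m_c = ½√(2·28.09 + 2·75.69 − 33.64) = ½√173.92 ≈ ½·13.1879 ≈ 6.59394

m_a = 6.902, m_b = 3.456, m_c = 6.594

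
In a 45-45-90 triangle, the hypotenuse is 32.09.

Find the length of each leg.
In a 45-45-90 triangle hypotenuse = leg·√2, so leg = hypotenuse/√2.
Leg = 32.09/√2 ≈ 32.09/1.41421 ≈ 22.6911

Each leg = 22.69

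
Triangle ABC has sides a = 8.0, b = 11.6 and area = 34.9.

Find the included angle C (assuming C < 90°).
Area = ½·a·b·sin(C)  ⇒  sin(C) = 2·Area/(a·b) = 2·34.9/(8.0·11.6) = 69.8/92.8 ≈ 0.752155
C = arcsin(0.752155) ≈ 48.7774° (taking the acute solution since C < 90°)

C = 48.78°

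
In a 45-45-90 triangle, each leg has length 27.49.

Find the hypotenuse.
In a 45-45-90 triangle the sides are in ratio 1 : 1 : √2, so hypotenuse = leg·√2.
Hypotenuse = 27.49·√2 ≈ 27.49·1.41421 ≈ 38.8767

Hypotenuse = 27.49√2 = 38.88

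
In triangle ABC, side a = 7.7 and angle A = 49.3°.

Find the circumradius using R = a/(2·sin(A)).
R = a/(2·sin(A)) = 7.7/(2·sin(49.3°))
sin(49.3°) ≈ 0.758134
R ≈ 7.7/(2·0.758134) = 7.7/1.51627 ≈ 5.07826

R = 5.078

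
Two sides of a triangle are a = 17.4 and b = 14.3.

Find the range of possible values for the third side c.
Triangle inequality: |a − b| < c < a + b
|a − b| = |17.4 − 14.3| = 3.1
a + b = 17.4 + 14.3 = 31.7

3.1 < c < 31.7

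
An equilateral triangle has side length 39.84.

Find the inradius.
r = Area/s with s the semi-perimeter.
Area = (√3/4)·39.84² = (√3/4)·1587.2256 ≈ 0.433013·1587.2256 ≈ 687.289
s = 3·39.84/2 = 59.76
r ≈ 687.289/59.76 ≈ 11.5008
(Equivalently r = side/(2√3) = 39.84/3.4641 ≈ 11.5008.)

r = 11.5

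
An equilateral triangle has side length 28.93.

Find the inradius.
r = Area/s with s the semi-perimeter.
Area = (√3/4)·28.93² = (√3/4)·836.9449 ≈ 0.433013·836.9449 ≈ 362.408
s = 3·28.93/2 = 43.395
r ≈ 362.408/43.395 ≈ 8.35137
(Equivalently r = side/(2√3) = 28.93/3.4641 ≈ 8.35137.)

r = 8.351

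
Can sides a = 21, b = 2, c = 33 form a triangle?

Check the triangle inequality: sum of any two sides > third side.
a + b vs c: 21 + 2 = 23 ≤ 33  ✗
a + c vs b: 21 + 33 = 54 > 2  ✓
b + c vs a: 2 + 33 = 35 > 21  ✓

No: 21 + 2 = 23 is not > 33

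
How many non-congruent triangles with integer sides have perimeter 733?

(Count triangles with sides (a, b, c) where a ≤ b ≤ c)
Let a ≤ b ≤ c with a + b + c = 733. The only binding inequality is a + b > c, i.e. 733 − c > c, so c < 733/2; and c ≥ 733/3 since c is the largest side.
So 245 ≤ c ≤ 366. For each c, b runs from ⌈(733 − c)/2⌉ up to c (then a = 733 − b − c satisfies 1 ≤ a ≤ b automatically), giving c − ⌈(733 − c)/2⌉ + 1 choices.
Summing over c: 2 + 3 + 5 + 6 + … + 182 + 183  (122 terms, c = 245, …, 366) = 11285
Check (closed form: nearest integer to p²/48 for even p, (p+3)²/48 for odd p): (733+3)²/48 = 736²/48 = 541696/48 ≈ 11285.33 → 11285

11285 triangles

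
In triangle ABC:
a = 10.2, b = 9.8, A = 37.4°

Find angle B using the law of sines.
a/sin(A) = b/sin(B)  ⇒  sin(B) = b·sin(A)/a = 9.8·sin(37.4°)/10.2
sin(37.4°) ≈ 0.607376
sin(B) ≈ 9.8·0.607376/10.2 ≈ 5.95228/10.2 ≈ 0.583557
B = arcsin(0.583557) ≈ 35.7011°
(Since b ≤ a we need B ≤ A, so the obtuse alternative 180° − 35.7011° ≈ 144.299° is rejected.)

B = 35.7°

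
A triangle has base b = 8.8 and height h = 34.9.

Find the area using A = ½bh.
A = ½·b·h = ½·8.8·34.9 = ½·307.12 = 153.56

Area = 153.56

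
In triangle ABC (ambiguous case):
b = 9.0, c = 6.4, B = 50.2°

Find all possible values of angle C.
b/sin(B) = c/sin(C)  ⇒  sin(C) = c·sin(B)/b = 6.4·sin(50.2°)/9.0
sin(50.2°) ≈ 0.768284
sin(C) ≈ 6.4·0.768284/9.0 ≈ 4.91701/9.0 ≈ 0.546335
Candidate 1: C₁ = arcsin(0.546335) ≈ 33.1159°  →  A = 180° − 50.2° − 33.1159° ≈ 96.6841° > 0, valid
Candidate 2: C₂ = 180° − C₁ ≈ 146.884°  →  A = 180° − 50.2° − 146.884° ≈ -17.0841° ≤ 0, not a valid triangle

C = 33.12° (one solution)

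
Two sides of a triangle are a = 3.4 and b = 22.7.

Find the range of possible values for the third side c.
Triangle inequality: |a − b| < c < a + b
|a − b| = |3.4 − 22.7| = 19.3
a + b = 3.4 + 22.7 = 26.1

19.3 < c < 26.1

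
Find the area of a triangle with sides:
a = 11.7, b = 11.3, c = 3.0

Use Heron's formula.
s = (11.7 + 11.3 + 3.0)/2 = 26/2 = 13
s − a = 1.3, s − b = 1.7, s − c = 10
s(s−a)(s−b)(s−c) = 13·1.3·1.7·10 ≈ 287.3
Area = √287.3 ≈ 16.9499

Area = 16.95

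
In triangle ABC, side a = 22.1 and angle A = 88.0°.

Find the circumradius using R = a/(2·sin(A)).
R = a/(2·sin(A)) = 22.1/(2·sin(88.0°))
sin(88.0°) ≈ 0.999391
R ≈ 22.1/(2·0.999391) = 22.1/1.99878 ≈ 11.0567

R = 11.06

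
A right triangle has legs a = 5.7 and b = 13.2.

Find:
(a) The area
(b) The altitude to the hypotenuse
(a) The legs are perpendicular, so Area = ½·a·b = ½·5.7·13.2 = ½·75.24 = 37.62
(b) Hypotenuse c = √(a² + b²) = √(32.49 + 174.24) = √206.73 ≈ 14.3781
    Area = ½·c·h_c  ⇒  h_c = 2·Area/c = 75.24/14.3781 ≈ 5.23296

Area = 37.62, h_c = 5.233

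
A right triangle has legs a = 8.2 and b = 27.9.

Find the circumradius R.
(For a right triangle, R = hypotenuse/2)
Hypotenuse c = √(a² + b²) = √(67.24 + 778.41) = √845.65 ≈ 29.0801
R = c/2 ≈ 29.0801/2 ≈ 14.54

R = 14.54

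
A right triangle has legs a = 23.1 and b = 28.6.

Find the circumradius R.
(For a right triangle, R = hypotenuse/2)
Hypotenuse c = √(a² + b²) = √(533.61 + 817.96) = √1351.57 ≈ 36.7637
R = c/2 ≈ 36.7637/2 ≈ 18.3819

R = 18.38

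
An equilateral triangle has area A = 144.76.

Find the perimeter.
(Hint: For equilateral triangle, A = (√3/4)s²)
A = (√3/4)s²  ⇒  s² = 4A/√3 = 4·144.76/√3 = 579.04/1.73205 ≈ 334.309
s ≈ √334.309 ≈ 18.2841
Perimeter = 3s ≈ 3·18.2841 ≈ 54.8523

Perimeter = 54.85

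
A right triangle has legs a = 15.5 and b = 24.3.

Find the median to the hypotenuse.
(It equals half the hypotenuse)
Hypotenuse c = √(a² + b²) = √(240.25 + 590.49) = √830.74 ≈ 28.8226
Median to hypotenuse = c/2 ≈ 28.8226/2 ≈ 14.4113

Median = 14.41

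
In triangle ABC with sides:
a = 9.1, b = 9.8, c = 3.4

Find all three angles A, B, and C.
Law of cosines for each angle (a² = 82.81, b² = 96.04, c² = 11.56):
cos(A) = (b² + c² − a²)/(2bc) = (96.04 + 11.56 − 82.81)/(2·9.8·3.4) = 24.79/66.64 ≈ 0.371999  ⇒  A ≈ 68.1611°
cos(B) = (a² + c² − b²)/(2ac) = (82.81 + 11.56 − 96.04)/(2·9.1·3.4) = -1.67/61.88 ≈ -0.0269877  ⇒  B ≈ 91.5465°
cos(C) = (a² + b² − c²)/(2ab) = (82.81 + 96.04 − 11.56)/(2·9.1·9.8) = 167.29/178.36 ≈ 0.937935  ⇒  C ≈ 20.2925°
Check: A + B + C ≈ 180°

A = 68.16°, B = 91.55°, C = 20.29°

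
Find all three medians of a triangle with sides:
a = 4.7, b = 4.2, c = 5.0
Median formula: m_a = ½√(2b² + 2c² − a²) (and cyclically). a² = 22.09, b² = 17.64, c² = 25.
m_a = ½√(2·17.64 + 2·25 − 22.09) = ½√63.19 ≈ ½·7.94921 ≈ 3.97461
m_b = ½√(2·22.09 + 2·25 − 17.64) = ½√76.54 ≈ ½·8.74871 ≈ 4.37436
m_c = ½√(2·22.09 + 2·17.64 − 25) = ½√54.46 ≈ ½·7.3797 ≈ 3.68985

m_a = 3.975, m_b = 4.374, m_c = 3.69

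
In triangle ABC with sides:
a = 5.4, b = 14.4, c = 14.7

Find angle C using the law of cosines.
c² = a² + b² − 2ab·cos(C)  ⇒  cos(C) = (a² + b² − c²)/(2ab)
cos(C) = (5.4² + 14.4² − 14.7²)/(2·5.4·14.4) = (29.16 + 207.36 − 216.09)/155.52 = 20.43/155.52 ≈ 0.131366
C = arccos(0.131366) ≈ 82.4515°

C = 82.45°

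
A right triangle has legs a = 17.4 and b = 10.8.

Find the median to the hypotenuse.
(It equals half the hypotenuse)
Hypotenuse c = √(a² + b²) = √(302.76 + 116.64) = √419.4 ≈ 20.4793
Median to hypotenuse = c/2 ≈ 20.4793/2 ≈ 10.2396

Median = 10.24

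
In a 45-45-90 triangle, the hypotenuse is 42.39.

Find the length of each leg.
In a 45-45-90 triangle hypotenuse = leg·√2, so leg = hypotenuse/√2.
Leg = 42.39/√2 ≈ 42.39/1.41421 ≈ 29.9743

Each leg = 29.97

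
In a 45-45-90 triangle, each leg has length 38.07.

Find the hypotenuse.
In a 45-45-90 triangle the sides are in ratio 1 : 1 : √2, so hypotenuse = leg·√2.
Hypotenuse = 38.07·√2 ≈ 38.07·1.41421 ≈ 53.8391

Hypotenuse = 38.07√2 = 53.84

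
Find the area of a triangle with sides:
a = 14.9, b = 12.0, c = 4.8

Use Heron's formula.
s = (14.9 + 12.0 + 4.8)/2 = 31.7/2 = 15.85
s − a = 0.95, s − b = 3.85, s − c = 11.05
s(s−a)(s−b)(s−c) = 15.85·0.95·3.85·11.05 ≈ 640.584
Area = √640.584 ≈ 25.3098

Area = 25.31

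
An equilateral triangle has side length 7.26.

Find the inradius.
r = Area/s with s the semi-perimeter.
Area = (√3/4)·7.26² = (√3/4)·52.7076 ≈ 0.433013·52.7076 ≈ 22.8231
s = 3·7.26/2 = 10.89
r ≈ 22.8231/10.89 ≈ 2.09578
(Equivalently r = side/(2√3) = 7.26/3.4641 ≈ 2.09578.)

r = 2.096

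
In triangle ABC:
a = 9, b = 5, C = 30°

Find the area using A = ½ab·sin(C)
A = ½·a·b·sin(C) = ½·9·5·sin(30°)
sin(30°) ≈ 0.5
A ≈ ½·45·0.5 = 22.5·0.5 ≈ 11.25

Area = 11.25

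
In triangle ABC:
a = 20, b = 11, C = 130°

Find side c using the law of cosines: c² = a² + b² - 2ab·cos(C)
c² = 20² + 11² − 2·20·11·cos(130°)
cos(130°) ≈ -0.642788
c² ≈ 400 + 121 − 440·(-0.642788) ≈ 521 + 282.827 ≈ 803.827
c ≈ √803.827 ≈ 28.3518

c = 28.35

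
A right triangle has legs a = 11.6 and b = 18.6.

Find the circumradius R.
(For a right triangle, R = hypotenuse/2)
Hypotenuse c = √(a² + b²) = √(134.56 + 345.96) = √480.52 ≈ 21.9208
R = c/2 ≈ 21.9208/2 ≈ 10.9604

R = 10.96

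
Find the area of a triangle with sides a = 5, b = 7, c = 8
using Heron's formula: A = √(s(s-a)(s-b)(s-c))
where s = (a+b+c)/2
s = (5 + 7 + 8)/2 = 20/2 = 10
s − a = 5, s − b = 3, s − c = 2
s(s−a)(s−b)(s−c) = 10·5·3·2 = 300
Area = √300 ≈ 17.3205

s = 10.0, Area = 17.32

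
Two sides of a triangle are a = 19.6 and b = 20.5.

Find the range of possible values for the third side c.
Triangle inequality: |a − b| < c < a + b
|a − b| = |19.6 − 20.5| = 0.9
a + b = 19.6 + 20.5 = 40.1

0.9 < c < 40.1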